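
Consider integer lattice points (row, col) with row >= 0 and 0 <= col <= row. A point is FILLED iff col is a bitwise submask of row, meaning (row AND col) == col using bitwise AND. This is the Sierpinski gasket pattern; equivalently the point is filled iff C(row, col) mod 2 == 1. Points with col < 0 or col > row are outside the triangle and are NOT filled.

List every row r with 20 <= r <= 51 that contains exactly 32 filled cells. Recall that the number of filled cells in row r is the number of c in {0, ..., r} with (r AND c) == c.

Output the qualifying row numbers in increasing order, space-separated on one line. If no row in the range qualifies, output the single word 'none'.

Row r has 2^popcount(r) filled cells, so we need popcount(r) = log2(32) = 5.
Scan r = 20..51 and keep those with exactly 5 one-bits:
r=20=10100 popcount=2 -> skip
r=21=10101 popcount=3 -> skip
r=22=10110 popcount=3 -> skip
r=23=10111 popcount=4 -> skip
r=24=11000 popcount=2 -> skip
r=25=11001 popcount=3 -> skip
r=26=11010 popcount=3 -> skip
r=27=11011 popcount=4 -> skip
r=28=11100 popcount=3 -> skip
r=29=11101 popcount=4 -> skip
r=30=11110 popcount=4 -> skip
r=31=11111 popcount=5 -> KEEP
r=32=100000 popcount=1 -> skip
r=33=100001 popcount=2 -> skip
r=34=100010 popcount=2 -> skip
r=35=100011 popcount=3 -> skip
r=36=100100 popcount=2 -> skip
r=37=100101 popcount=3 -> skip
r=38=100110 popcount=3 -> skip
r=39=100111 popcount=4 -> skip
r=40=101000 popcount=2 -> skip
r=41=101001 popcount=3 -> skip
r=42=101010 popcount=3 -> skip
r=43=101011 popcount=4 -> skip
r=44=101100 popcount=3 -> skip
r=45=101101 popcount=4 -> skip
r=46=101110 popcount=4 -> skip
r=47=101111 popcount=5 -> KEEP
r=48=110000 popcount=2 -> skip
r=49=110001 popcount=3 -> skip
r=50=110010 popcount=3 -> skip
r=51=110011 popcount=4 -> skip
Kept rows: 31 47

Answer: 31 47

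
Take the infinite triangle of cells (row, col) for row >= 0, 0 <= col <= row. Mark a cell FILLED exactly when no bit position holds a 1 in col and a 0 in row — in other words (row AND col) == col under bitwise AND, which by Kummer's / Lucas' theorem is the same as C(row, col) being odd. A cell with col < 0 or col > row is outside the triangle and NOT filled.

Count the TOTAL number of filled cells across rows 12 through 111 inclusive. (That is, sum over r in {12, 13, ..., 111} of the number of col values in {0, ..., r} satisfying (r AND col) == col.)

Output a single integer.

r12=1100 pc2: +4 =4
r13=1101 pc3: +8 =12
r14=1110 pc3: +8 =20
r15=1111 pc4: +16 =36
r16=10000 pc1: +2 =38
r17=10001 pc2: +4 =42
r18=10010 pc2: +4 =46
r19=10011 pc3: +8 =54
r20=10100 pc2: +4 =58
r21=10101 pc3: +8 =66
r22=10110 pc3: +8 =74
r23=10111 pc4: +16 =90
r24=11000 pc2: +4 =94
r25=11001 pc3: +8 =102
r26=11010 pc3: +8 =110
r27=11011 pc4: +16 =126
r28=11100 pc3: +8 =134
r29=11101 pc4: +16 =150
r30=11110 pc4: +16 =166
r31=11111 pc5: +32 =198
r32=100000 pc1: +2 =200
r33=100001 pc2: +4 =204
r34=100010 pc2: +4 =208
r35=100011 pc3: +8 =216
r36=100100 pc2: +4 =220
r37=100101 pc3: +8 =228
r38=100110 pc3: +8 =236
r39=100111 pc4: +16 =252
r40=101000 pc2: +4 =256
r41=101001 pc3: +8 =264
r42=101010 pc3: +8 =272
r43=101011 pc4: +16 =288
r44=101100 pc3: +8 =296
r45=101101 pc4: +16 =312
r46=101110 pc4: +16 =328
r47=101111 pc5: +32 =360
r48=110000 pc2: +4 =364
r49=110001 pc3: +8 =372
r50=110010 pc3: +8 =380
r51=110011 pc4: +16 =396
r52=110100 pc3: +8 =404
r53=110101 pc4: +16 =420
r54=110110 pc4: +16 =436
r55=110111 pc5: +32 =468
r56=111000 pc3: +8 =476
r57=111001 pc4: +16 =492
r58=111010 pc4: +16 =508
r59=111011 pc5: +32 =540
r60=111100 pc4: +16 =556
r61=111101 pc5: +32 =588
r62=111110 pc5: +32 =620
r63=111111 pc6: +64 =684
r64=1000000 pc1: +2 =686
r65=1000001 pc2: +4 =690
r66=1000010 pc2: +4 =694
r67=1000011 pc3: +8 =702
r68=1000100 pc2: +4 =706
r69=1000101 pc3: +8 =714
r70=1000110 pc3: +8 =722
r71=1000111 pc4: +16 =738
r72=1001000 pc2: +4 =742
r73=1001001 pc3: +8 =750
r74=1001010 pc3: +8 =758
r75=1001011 pc4: +16 =774
r76=1001100 pc3: +8 =782
r77=1001101 pc4: +16 =798
r78=1001110 pc4: +16 =814
r79=1001111 pc5: +32 =846
r80=1010000 pc2: +4 =850
r81=1010001 pc3: +8 =858
r82=1010010 pc3: +8 =866
r83=1010011 pc4: +16 =882
r84=1010100 pc3: +8 =890
r85=1010101 pc4: +16 =906
r86=1010110 pc4: +16 =922
r87=1010111 pc5: +32 =954
r88=1011000 pc3: +8 =962
r89=1011001 pc4: +16 =978
r90=1011010 pc4: +16 =994
r91=1011011 pc5: +32 =1026
r92=1011100 pc4: +16 =1042
r93=1011101 pc5: +32 =1074
r94=1011110 pc5: +32 =1106
r95=1011111 pc6: +64 =1170
r96=1100000 pc2: +4 =1174
r97=1100001 pc3: +8 =1182
r98=1100010 pc3: +8 =1190
r99=1100011 pc4: +16 =1206
r100=1100100 pc3: +8 =1214
r101=1100101 pc4: +16 =1230
r102=1100110 pc4: +16 =1246
r103=1100111 pc5: +32 =1278
r104=1101000 pc3: +8 =1286
r105=1101001 pc4: +16 =1302
r106=1101010 pc4: +16 =1318
r107=1101011 pc5: +32 =1350
r108=1101100 pc4: +16 =1366
r109=1101101 pc5: +32 =1398
r110=1101110 pc5: +32 =1430
r111=1101111 pc6: +64 =1494

Answer: 1494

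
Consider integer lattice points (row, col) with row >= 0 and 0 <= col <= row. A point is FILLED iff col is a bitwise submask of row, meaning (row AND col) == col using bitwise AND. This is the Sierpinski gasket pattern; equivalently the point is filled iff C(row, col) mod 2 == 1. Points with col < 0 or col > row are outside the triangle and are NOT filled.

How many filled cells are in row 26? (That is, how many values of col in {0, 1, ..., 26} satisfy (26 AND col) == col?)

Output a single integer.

Answer: 8

Derivation:
26 in binary = 11010
popcount(26) = number of 1-bits in 11010 = 3
A col c satisfies (26 AND c) == c iff every set bit of c is also set in 26; each of the 3 set bits of 26 can independently be on or off in c.
count = 2^3 = 8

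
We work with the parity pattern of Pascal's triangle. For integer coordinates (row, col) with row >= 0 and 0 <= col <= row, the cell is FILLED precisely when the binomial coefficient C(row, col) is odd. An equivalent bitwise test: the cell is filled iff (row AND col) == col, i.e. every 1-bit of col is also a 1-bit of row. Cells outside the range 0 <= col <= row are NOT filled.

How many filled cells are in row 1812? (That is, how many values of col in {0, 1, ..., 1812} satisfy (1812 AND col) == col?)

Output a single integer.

Answer: 32

Derivation:
1812 in binary = 11100010100
popcount(1812) = number of 1-bits in 11100010100 = 5
A col c satisfies (1812 AND c) == c iff every set bit of c is also set in 1812; each of the 5 set bits of 1812 can independently be on or off in c.
count = 2^5 = 32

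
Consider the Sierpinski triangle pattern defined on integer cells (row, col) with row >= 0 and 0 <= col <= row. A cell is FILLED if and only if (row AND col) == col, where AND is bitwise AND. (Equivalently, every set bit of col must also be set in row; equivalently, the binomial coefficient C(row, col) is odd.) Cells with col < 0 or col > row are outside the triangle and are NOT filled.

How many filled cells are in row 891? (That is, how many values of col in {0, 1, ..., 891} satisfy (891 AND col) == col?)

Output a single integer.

Answer: 256

Derivation:
891 in binary = 1101111011
popcount(891) = number of 1-bits in 1101111011 = 8
A col c satisfies (891 AND c) == c iff every set bit of c is also set in 891; each of the 8 set bits of 891 can independently be on or off in c.
count = 2^8 = 256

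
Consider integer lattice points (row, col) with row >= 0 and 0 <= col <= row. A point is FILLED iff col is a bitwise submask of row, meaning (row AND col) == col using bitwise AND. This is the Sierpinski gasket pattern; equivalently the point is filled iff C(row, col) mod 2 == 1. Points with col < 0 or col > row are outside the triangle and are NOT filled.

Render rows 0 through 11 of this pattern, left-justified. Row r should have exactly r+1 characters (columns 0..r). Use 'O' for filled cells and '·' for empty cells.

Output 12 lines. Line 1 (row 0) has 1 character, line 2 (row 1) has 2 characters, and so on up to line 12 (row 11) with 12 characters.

Answer: O
OO
O·O
OOOO
O···O
OO··OO
O·O·O·O
OOOOOOOO
O·······O
OO······OO
O·O·····O·O
OOOO····OOOO

Derivation:
r0=0: O
r1=1: OO
r2=10: O·O
r3=11: OOOO
r4=100: O···O
r5=101: OO··OO
r6=110: O·O·O·O
r7=111: OOOOOOOO
r8=1000: O·······O
r9=1001: OO······OO
r10=1010: O·O·····O·O
r11=1011: OOOO····OOOO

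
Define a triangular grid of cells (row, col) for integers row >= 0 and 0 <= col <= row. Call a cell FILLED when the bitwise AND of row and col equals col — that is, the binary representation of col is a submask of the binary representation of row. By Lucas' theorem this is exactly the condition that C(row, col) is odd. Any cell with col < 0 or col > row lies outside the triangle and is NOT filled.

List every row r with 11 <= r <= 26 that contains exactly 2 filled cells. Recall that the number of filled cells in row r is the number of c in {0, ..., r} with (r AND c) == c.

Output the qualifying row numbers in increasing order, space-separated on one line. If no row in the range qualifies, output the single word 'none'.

Answer: 16

Derivation:
Row r has 2^popcount(r) filled cells, so we need popcount(r) = log2(2) = 1.
Scan r = 11..26 and keep those with exactly 1 one-bits:
r=11=1011 popcount=3 -> skip
r=12=1100 popcount=2 -> skip
r=13=1101 popcount=3 -> skip
r=14=1110 popcount=3 -> skip
r=15=1111 popcount=4 -> skip
r=16=10000 popcount=1 -> KEEP
r=17=10001 popcount=2 -> skip
r=18=10010 popcount=2 -> skip
r=19=10011 popcount=3 -> skip
r=20=10100 popcount=2 -> skip
r=21=10101 popcount=3 -> skip
r=22=10110 popcount=3 -> skip
r=23=10111 popcount=4 -> skip
r=24=11000 popcount=2 -> skip
r=25=11001 popcount=3 -> skip
r=26=11010 popcount=3 -> skip
Kept rows: 16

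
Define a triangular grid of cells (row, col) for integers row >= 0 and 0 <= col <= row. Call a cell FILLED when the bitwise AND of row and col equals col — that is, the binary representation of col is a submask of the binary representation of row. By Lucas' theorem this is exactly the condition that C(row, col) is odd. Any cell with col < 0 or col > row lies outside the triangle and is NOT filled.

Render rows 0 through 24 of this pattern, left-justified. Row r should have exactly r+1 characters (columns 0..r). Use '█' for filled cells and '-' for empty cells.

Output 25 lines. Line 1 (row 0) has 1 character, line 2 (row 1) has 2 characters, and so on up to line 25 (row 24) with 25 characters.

r0=0: █
r1=1: ██
r2=10: █-█
r3=11: ████
r4=100: █---█
r5=101: ██--██
r6=110: █-█-█-█
r7=111: ████████
r8=1000: █-------█
r9=1001: ██------██
r10=1010: █-█-----█-█
r11=1011: ████----████
r12=1100: █---█---█---█
r13=1101: ██--██--██--██
r14=1110: █-█-█-█-█-█-█-█
r15=1111: ████████████████
r16=10000: █---------------█
r17=10001: ██--------------██
r18=10010: █-█-------------█-█
r19=10011: ████------------████
r20=10100: █---█-----------█---█
r21=10101: ██--██----------██--██
r22=10110: █-█-█-█---------█-█-█-█
r23=10111: ████████--------████████
r24=11000: █-------█-------█-------█

Answer: █
██
█-█
████
█---█
██--██
█-█-█-█
████████
█-------█
██------██
█-█-----█-█
████----████
█---█---█---█
██--██--██--██
█-█-█-█-█-█-█-█
████████████████
█---------------█
██--------------██
█-█-------------█-█
████------------████
█---█-----------█---█
██--██----------██--██
█-█-█-█---------█-█-█-█
████████--------████████
█-------█-------█-------█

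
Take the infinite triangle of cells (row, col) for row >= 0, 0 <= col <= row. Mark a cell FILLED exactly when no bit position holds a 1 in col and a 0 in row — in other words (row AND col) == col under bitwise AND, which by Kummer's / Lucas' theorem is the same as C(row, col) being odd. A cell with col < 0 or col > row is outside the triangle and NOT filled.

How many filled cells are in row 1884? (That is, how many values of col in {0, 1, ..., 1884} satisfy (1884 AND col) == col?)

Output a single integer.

Answer: 128

Derivation:
1884 in binary = 11101011100
popcount(1884) = number of 1-bits in 11101011100 = 7
A col c satisfies (1884 AND c) == c iff every set bit of c is also set in 1884; each of the 7 set bits of 1884 can independently be on or off in c.
count = 2^7 = 128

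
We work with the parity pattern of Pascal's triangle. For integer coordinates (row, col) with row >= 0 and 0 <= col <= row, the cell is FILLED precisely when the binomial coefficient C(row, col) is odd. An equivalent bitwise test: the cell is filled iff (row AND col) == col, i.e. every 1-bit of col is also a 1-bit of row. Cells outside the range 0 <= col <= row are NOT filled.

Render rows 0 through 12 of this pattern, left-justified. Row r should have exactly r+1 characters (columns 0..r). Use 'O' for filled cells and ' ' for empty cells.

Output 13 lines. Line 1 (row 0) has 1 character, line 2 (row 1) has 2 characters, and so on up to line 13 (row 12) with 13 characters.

Answer: O
OO
O O
OOOO
O   O
OO  OO
O O O O
OOOOOOOO
O       O
OO      OO
O O     O O
OOOO    OOOO
O   O   O   O

Derivation:
r0=0: O
r1=1: OO
r2=10: O O
r3=11: OOOO
r4=100: O   O
r5=101: OO  OO
r6=110: O O O O
r7=111: OOOOOOOO
r8=1000: O       O
r9=1001: OO      OO
r10=1010: O O     O O
r11=1011: OOOO    OOOO
r12=1100: O   O   O   O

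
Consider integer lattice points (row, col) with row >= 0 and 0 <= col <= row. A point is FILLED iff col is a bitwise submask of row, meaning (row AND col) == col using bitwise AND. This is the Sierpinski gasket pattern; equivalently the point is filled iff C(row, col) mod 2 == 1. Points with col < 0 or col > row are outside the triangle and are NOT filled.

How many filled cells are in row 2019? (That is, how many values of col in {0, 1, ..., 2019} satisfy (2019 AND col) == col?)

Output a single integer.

Answer: 256

Derivation:
2019 in binary = 11111100011
popcount(2019) = number of 1-bits in 11111100011 = 8
A col c satisfies (2019 AND c) == c iff every set bit of c is also set in 2019; each of the 8 set bits of 2019 can independently be on or off in c.
count = 2^8 = 256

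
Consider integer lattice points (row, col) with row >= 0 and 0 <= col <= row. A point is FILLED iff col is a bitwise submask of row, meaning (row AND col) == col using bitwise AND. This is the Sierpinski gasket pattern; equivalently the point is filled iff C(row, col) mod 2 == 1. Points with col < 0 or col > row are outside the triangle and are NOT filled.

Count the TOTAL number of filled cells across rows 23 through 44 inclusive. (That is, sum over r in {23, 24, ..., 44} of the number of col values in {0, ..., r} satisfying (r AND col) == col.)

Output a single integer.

Answer: 222

Derivation:
r23=10111 pc4: +16 =16
r24=11000 pc2: +4 =20
r25=11001 pc3: +8 =28
r26=11010 pc3: +8 =36
r27=11011 pc4: +16 =52
r28=11100 pc3: +8 =60
r29=11101 pc4: +16 =76
r30=11110 pc4: +16 =92
r31=11111 pc5: +32 =124
r32=100000 pc1: +2 =126
r33=100001 pc2: +4 =130
r34=100010 pc2: +4 =134
r35=100011 pc3: +8 =142
r36=100100 pc2: +4 =146
r37=100101 pc3: +8 =154
r38=100110 pc3: +8 =162
r39=100111 pc4: +16 =178
r40=101000 pc2: +4 =182
r41=101001 pc3: +8 =190
r42=101010 pc3: +8 =198
r43=101011 pc4: +16 =214
r44=101100 pc3: +8 =222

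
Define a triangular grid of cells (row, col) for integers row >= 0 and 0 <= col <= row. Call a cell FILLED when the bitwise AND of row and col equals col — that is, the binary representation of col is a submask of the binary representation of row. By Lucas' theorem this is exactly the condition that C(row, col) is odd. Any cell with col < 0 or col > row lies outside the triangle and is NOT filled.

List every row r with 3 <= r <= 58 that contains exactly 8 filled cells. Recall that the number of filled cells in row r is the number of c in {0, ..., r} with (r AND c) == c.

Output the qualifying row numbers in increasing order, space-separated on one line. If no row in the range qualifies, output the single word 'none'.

Answer: 7 11 13 14 19 21 22 25 26 28 35 37 38 41 42 44 49 50 52 56

Derivation:
Row r has 2^popcount(r) filled cells, so we need popcount(r) = log2(8) = 3.
Scan r = 3..58 and keep those with exactly 3 one-bits:
r=3=11 popcount=2 -> skip
r=4=100 popcount=1 -> skip
r=5=101 popcount=2 -> skip
r=6=110 popcount=2 -> skip
r=7=111 popcount=3 -> KEEP
r=8=1000 popcount=1 -> skip
r=9=1001 popcount=2 -> skip
r=10=1010 popcount=2 -> skip
r=11=1011 popcount=3 -> KEEP
r=12=1100 popcount=2 -> skip
r=13=1101 popcount=3 -> KEEP
r=14=1110 popcount=3 -> KEEP
r=15=1111 popcount=4 -> skip
r=16=10000 popcount=1 -> skip
r=17=10001 popcount=2 -> skip
r=18=10010 popcount=2 -> skip
r=19=10011 popcount=3 -> KEEP
r=20=10100 popcount=2 -> skip
r=21=10101 popcount=3 -> KEEP
r=22=10110 popcount=3 -> KEEP
r=23=10111 popcount=4 -> skip
r=24=11000 popcount=2 -> skip
r=25=11001 popcount=3 -> KEEP
r=26=11010 popcount=3 -> KEEP
r=27=11011 popcount=4 -> skip
r=28=11100 popcount=3 -> KEEP
r=29=11101 popcount=4 -> skip
r=30=11110 popcount=4 -> skip
r=31=11111 popcount=5 -> skip
r=32=100000 popcount=1 -> skip
r=33=100001 popcount=2 -> skip
r=34=100010 popcount=2 -> skip
r=35=100011 popcount=3 -> KEEP
r=36=100100 popcount=2 -> skip
r=37=100101 popcount=3 -> KEEP
r=38=100110 popcount=3 -> KEEP
r=39=100111 popcount=4 -> skip
r=40=101000 popcount=2 -> skip
r=41=101001 popcount=3 -> KEEP
r=42=101010 popcount=3 -> KEEP
r=43=101011 popcount=4 -> skip
r=44=101100 popcount=3 -> KEEP
r=45=101101 popcount=4 -> skip
r=46=101110 popcount=4 -> skip
r=47=101111 popcount=5 -> skip
r=48=110000 popcount=2 -> skip
r=49=110001 popcount=3 -> KEEP
r=50=110010 popcount=3 -> KEEP
r=51=110011 popcount=4 -> skip
r=52=110100 popcount=3 -> KEEP
r=53=110101 popcount=4 -> skip
r=54=110110 popcount=4 -> skip
r=55=110111 popcount=5 -> skip
r=56=111000 popcount=3 -> KEEP
r=57=111001 popcount=4 -> skip
r=58=111010 popcount=4 -> skip
Kept rows: 7 11 13 14 19 21 22 25 26 28 35 37 38 41 42 44 49 50 52 56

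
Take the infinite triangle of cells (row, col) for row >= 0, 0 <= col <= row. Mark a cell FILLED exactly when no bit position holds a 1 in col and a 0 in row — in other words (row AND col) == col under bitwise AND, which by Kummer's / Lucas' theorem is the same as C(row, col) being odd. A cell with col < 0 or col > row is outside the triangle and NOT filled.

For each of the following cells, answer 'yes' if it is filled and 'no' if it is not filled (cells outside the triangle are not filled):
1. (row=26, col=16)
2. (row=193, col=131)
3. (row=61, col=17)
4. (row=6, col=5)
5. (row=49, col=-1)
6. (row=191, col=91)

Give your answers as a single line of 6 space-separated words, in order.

(26,16): row=0b11010, col=0b10000, row AND col = 0b10000 = 16; 16 == 16 -> filled
(193,131): row=0b11000001, col=0b10000011, row AND col = 0b10000001 = 129; 129 != 131 -> empty
(61,17): row=0b111101, col=0b10001, row AND col = 0b10001 = 17; 17 == 17 -> filled
(6,5): row=0b110, col=0b101, row AND col = 0b100 = 4; 4 != 5 -> empty
(49,-1): col outside [0, 49] -> not filled
(191,91): row=0b10111111, col=0b1011011, row AND col = 0b11011 = 27; 27 != 91 -> empty

Answer: yes no yes no no no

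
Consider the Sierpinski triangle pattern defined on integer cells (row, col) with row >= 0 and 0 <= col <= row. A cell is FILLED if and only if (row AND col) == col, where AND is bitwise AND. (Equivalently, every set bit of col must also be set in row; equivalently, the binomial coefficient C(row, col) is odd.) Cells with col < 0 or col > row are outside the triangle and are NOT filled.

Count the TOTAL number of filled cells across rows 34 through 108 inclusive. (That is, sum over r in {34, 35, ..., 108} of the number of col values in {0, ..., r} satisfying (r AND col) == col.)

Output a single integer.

r34=100010 pc2: +4 =4
r35=100011 pc3: +8 =12
r36=100100 pc2: +4 =16
r37=100101 pc3: +8 =24
r38=100110 pc3: +8 =32
r39=100111 pc4: +16 =48
r40=101000 pc2: +4 =52
r41=101001 pc3: +8 =60
r42=101010 pc3: +8 =68
r43=101011 pc4: +16 =84
r44=101100 pc3: +8 =92
r45=101101 pc4: +16 =108
r46=101110 pc4: +16 =124
r47=101111 pc5: +32 =156
r48=110000 pc2: +4 =160
r49=110001 pc3: +8 =168
r50=110010 pc3: +8 =176
r51=110011 pc4: +16 =192
r52=110100 pc3: +8 =200
r53=110101 pc4: +16 =216
r54=110110 pc4: +16 =232
r55=110111 pc5: +32 =264
r56=111000 pc3: +8 =272
r57=111001 pc4: +16 =288
r58=111010 pc4: +16 =304
r59=111011 pc5: +32 =336
r60=111100 pc4: +16 =352
r61=111101 pc5: +32 =384
r62=111110 pc5: +32 =416
r63=111111 pc6: +64 =480
r64=1000000 pc1: +2 =482
r65=1000001 pc2: +4 =486
r66=1000010 pc2: +4 =490
r67=1000011 pc3: +8 =498
r68=1000100 pc2: +4 =502
r69=1000101 pc3: +8 =510
r70=1000110 pc3: +8 =518
r71=1000111 pc4: +16 =534
r72=1001000 pc2: +4 =538
r73=1001001 pc3: +8 =546
r74=1001010 pc3: +8 =554
r75=1001011 pc4: +16 =570
r76=1001100 pc3: +8 =578
r77=1001101 pc4: +16 =594
r78=1001110 pc4: +16 =610
r79=1001111 pc5: +32 =642
r80=1010000 pc2: +4 =646
r81=1010001 pc3: +8 =654
r82=1010010 pc3: +8 =662
r83=1010011 pc4: +16 =678
r84=1010100 pc3: +8 =686
r85=1010101 pc4: +16 =702
r86=1010110 pc4: +16 =718
r87=1010111 pc5: +32 =750
r88=1011000 pc3: +8 =758
r89=1011001 pc4: +16 =774
r90=1011010 pc4: +16 =790
r91=1011011 pc5: +32 =822
r92=1011100 pc4: +16 =838
r93=1011101 pc5: +32 =870
r94=1011110 pc5: +32 =902
r95=1011111 pc6: +64 =966
r96=1100000 pc2: +4 =970
r97=1100001 pc3: +8 =978
r98=1100010 pc3: +8 =986
r99=1100011 pc4: +16 =1002
r100=1100100 pc3: +8 =1010
r101=1100101 pc4: +16 =1026
r102=1100110 pc4: +16 =1042
r103=1100111 pc5: +32 =1074
r104=1101000 pc3: +8 =1082
r105=1101001 pc4: +16 =1098
r106=1101010 pc4: +16 =1114
r107=1101011 pc5: +32 =1146
r108=1101100 pc4: +16 =1162

Answer: 1162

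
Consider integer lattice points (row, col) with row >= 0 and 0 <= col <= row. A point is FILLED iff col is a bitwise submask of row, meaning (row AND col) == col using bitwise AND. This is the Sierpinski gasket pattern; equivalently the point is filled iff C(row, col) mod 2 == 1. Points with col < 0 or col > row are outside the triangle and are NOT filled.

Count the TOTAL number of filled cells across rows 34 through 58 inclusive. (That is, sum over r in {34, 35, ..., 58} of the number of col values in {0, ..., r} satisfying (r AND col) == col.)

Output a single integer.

Answer: 304

Derivation:
r34=100010 pc2: +4 =4
r35=100011 pc3: +8 =12
r36=100100 pc2: +4 =16
r37=100101 pc3: +8 =24
r38=100110 pc3: +8 =32
r39=100111 pc4: +16 =48
r40=101000 pc2: +4 =52
r41=101001 pc3: +8 =60
r42=101010 pc3: +8 =68
r43=101011 pc4: +16 =84
r44=101100 pc3: +8 =92
r45=101101 pc4: +16 =108
r46=101110 pc4: +16 =124
r47=101111 pc5: +32 =156
r48=110000 pc2: +4 =160
r49=110001 pc3: +8 =168
r50=110010 pc3: +8 =176
r51=110011 pc4: +16 =192
r52=110100 pc3: +8 =200
r53=110101 pc4: +16 =216
r54=110110 pc4: +16 =232
r55=110111 pc5: +32 =264
r56=111000 pc3: +8 =272
r57=111001 pc4: +16 =288
r58=111010 pc4: +16 =304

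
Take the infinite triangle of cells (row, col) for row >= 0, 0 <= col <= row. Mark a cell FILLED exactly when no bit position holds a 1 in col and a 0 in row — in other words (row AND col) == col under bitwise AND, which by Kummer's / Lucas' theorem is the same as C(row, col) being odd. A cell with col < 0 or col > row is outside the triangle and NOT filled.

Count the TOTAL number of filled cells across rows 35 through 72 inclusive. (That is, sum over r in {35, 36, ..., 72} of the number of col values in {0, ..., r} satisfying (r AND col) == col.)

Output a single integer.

Answer: 534

Derivation:
r35=100011 pc3: +8 =8
r36=100100 pc2: +4 =12
r37=100101 pc3: +8 =20
r38=100110 pc3: +8 =28
r39=100111 pc4: +16 =44
r40=101000 pc2: +4 =48
r41=101001 pc3: +8 =56
r42=101010 pc3: +8 =64
r43=101011 pc4: +16 =80
r44=101100 pc3: +8 =88
r45=101101 pc4: +16 =104
r46=101110 pc4: +16 =120
r47=101111 pc5: +32 =152
r48=110000 pc2: +4 =156
r49=110001 pc3: +8 =164
r50=110010 pc3: +8 =172
r51=110011 pc4: +16 =188
r52=110100 pc3: +8 =196
r53=110101 pc4: +16 =212
r54=110110 pc4: +16 =228
r55=110111 pc5: +32 =260
r56=111000 pc3: +8 =268
r57=111001 pc4: +16 =284
r58=111010 pc4: +16 =300
r59=111011 pc5: +32 =332
r60=111100 pc4: +16 =348
r61=111101 pc5: +32 =380
r62=111110 pc5: +32 =412
r63=111111 pc6: +64 =476
r64=1000000 pc1: +2 =478
r65=1000001 pc2: +4 =482
r66=1000010 pc2: +4 =486
r67=1000011 pc3: +8 =494
r68=1000100 pc2: +4 =498
r69=1000101 pc3: +8 =506
r70=1000110 pc3: +8 =514
r71=1000111 pc4: +16 =530
r72=1001000 pc2: +4 =534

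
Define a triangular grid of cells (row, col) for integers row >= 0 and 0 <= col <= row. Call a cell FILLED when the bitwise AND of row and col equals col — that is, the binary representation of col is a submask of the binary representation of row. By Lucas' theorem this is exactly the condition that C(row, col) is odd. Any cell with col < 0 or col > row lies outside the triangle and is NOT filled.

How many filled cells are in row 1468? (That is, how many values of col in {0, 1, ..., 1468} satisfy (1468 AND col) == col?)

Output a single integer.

1468 in binary = 10110111100
popcount(1468) = number of 1-bits in 10110111100 = 7
A col c satisfies (1468 AND c) == c iff every set bit of c is also set in 1468; each of the 7 set bits of 1468 can independently be on or off in c.
count = 2^7 = 128

Answer: 128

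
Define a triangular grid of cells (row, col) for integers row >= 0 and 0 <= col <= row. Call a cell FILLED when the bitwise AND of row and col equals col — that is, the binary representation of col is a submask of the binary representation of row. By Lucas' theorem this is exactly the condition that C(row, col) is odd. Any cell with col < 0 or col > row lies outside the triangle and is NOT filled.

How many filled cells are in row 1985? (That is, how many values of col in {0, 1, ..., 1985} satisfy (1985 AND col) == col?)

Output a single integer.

Answer: 64

Derivation:
1985 in binary = 11111000001
popcount(1985) = number of 1-bits in 11111000001 = 6
A col c satisfies (1985 AND c) == c iff every set bit of c is also set in 1985; each of the 6 set bits of 1985 can independently be on or off in c.
count = 2^6 = 64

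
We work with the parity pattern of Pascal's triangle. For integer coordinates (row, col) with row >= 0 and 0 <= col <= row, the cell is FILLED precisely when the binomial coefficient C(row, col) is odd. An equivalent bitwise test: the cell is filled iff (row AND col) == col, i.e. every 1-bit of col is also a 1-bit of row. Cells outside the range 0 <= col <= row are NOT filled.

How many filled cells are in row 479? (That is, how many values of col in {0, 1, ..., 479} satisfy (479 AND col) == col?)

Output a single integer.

479 in binary = 111011111
popcount(479) = number of 1-bits in 111011111 = 8
A col c satisfies (479 AND c) == c iff every set bit of c is also set in 479; each of the 8 set bits of 479 can independently be on or off in c.
count = 2^8 = 256

Answer: 256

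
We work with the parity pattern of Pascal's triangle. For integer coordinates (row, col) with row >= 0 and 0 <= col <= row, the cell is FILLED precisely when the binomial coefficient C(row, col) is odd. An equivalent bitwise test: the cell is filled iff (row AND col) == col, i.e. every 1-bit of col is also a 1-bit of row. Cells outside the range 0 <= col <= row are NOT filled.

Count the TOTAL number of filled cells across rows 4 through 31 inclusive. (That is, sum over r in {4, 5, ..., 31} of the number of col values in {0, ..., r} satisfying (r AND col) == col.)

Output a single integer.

r4=100 pc1: +2 =2
r5=101 pc2: +4 =6
r6=110 pc2: +4 =10
r7=111 pc3: +8 =18
r8=1000 pc1: +2 =20
r9=1001 pc2: +4 =24
r10=1010 pc2: +4 =28
r11=1011 pc3: +8 =36
r12=1100 pc2: +4 =40
r13=1101 pc3: +8 =48
r14=1110 pc3: +8 =56
r15=1111 pc4: +16 =72
r16=10000 pc1: +2 =74
r17=10001 pc2: +4 =78
r18=10010 pc2: +4 =82
r19=10011 pc3: +8 =90
r20=10100 pc2: +4 =94
r21=10101 pc3: +8 =102
r22=10110 pc3: +8 =110
r23=10111 pc4: +16 =126
r24=11000 pc2: +4 =130
r25=11001 pc3: +8 =138
r26=11010 pc3: +8 =146
r27=11011 pc4: +16 =162
r28=11100 pc3: +8 =170
r29=11101 pc4: +16 =186
r30=11110 pc4: +16 =202
r31=11111 pc5: +32 =234

Answer: 234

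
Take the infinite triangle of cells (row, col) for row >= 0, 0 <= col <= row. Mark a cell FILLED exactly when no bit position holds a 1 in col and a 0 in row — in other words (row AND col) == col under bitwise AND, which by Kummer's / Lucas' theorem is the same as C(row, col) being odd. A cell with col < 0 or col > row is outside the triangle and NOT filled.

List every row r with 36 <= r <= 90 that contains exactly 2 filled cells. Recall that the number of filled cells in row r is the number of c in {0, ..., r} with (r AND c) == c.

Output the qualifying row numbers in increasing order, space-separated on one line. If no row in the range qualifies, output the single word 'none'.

Answer: 64

Derivation:
Row r has 2^popcount(r) filled cells, so we need popcount(r) = log2(2) = 1.
Scan r = 36..90 and keep those with exactly 1 one-bits:
r=36=100100 popcount=2 -> skip
r=37=100101 popcount=3 -> skip
r=38=100110 popcount=3 -> skip
r=39=100111 popcount=4 -> skip
r=40=101000 popcount=2 -> skip
r=41=101001 popcount=3 -> skip
r=42=101010 popcount=3 -> skip
r=43=101011 popcount=4 -> skip
r=44=101100 popcount=3 -> skip
r=45=101101 popcount=4 -> skip
r=46=101110 popcount=4 -> skip
r=47=101111 popcount=5 -> skip
r=48=110000 popcount=2 -> skip
r=49=110001 popcount=3 -> skip
r=50=110010 popcount=3 -> skip
r=51=110011 popcount=4 -> skip
r=52=110100 popcount=3 -> skip
r=53=110101 popcount=4 -> skip
r=54=110110 popcount=4 -> skip
r=55=110111 popcount=5 -> skip
r=56=111000 popcount=3 -> skip
r=57=111001 popcount=4 -> skip
r=58=111010 popcount=4 -> skip
r=59=111011 popcount=5 -> skip
r=60=111100 popcount=4 -> skip
r=61=111101 popcount=5 -> skip
r=62=111110 popcount=5 -> skip
r=63=111111 popcount=6 -> skip
r=64=1000000 popcount=1 -> KEEP
r=65=1000001 popcount=2 -> skip
r=66=1000010 popcount=2 -> skip
r=67=1000011 popcount=3 -> skip
r=68=1000100 popcount=2 -> skip
r=69=1000101 popcount=3 -> skip
r=70=1000110 popcount=3 -> skip
r=71=1000111 popcount=4 -> skip
r=72=1001000 popcount=2 -> skip
r=73=1001001 popcount=3 -> skip
r=74=1001010 popcount=3 -> skip
r=75=1001011 popcount=4 -> skip
r=76=1001100 popcount=3 -> skip
r=77=1001101 popcount=4 -> skip
r=78=1001110 popcount=4 -> skip
r=79=1001111 popcount=5 -> skip
r=80=1010000 popcount=2 -> skip
r=81=1010001 popcount=3 -> skip
r=82=1010010 popcount=3 -> skip
r=83=1010011 popcount=4 -> skip
r=84=1010100 popcount=3 -> skip
r=85=1010101 popcount=4 -> skip
r=86=1010110 popcount=4 -> skip
r=87=1010111 popcount=5 -> skip
r=88=1011000 popcount=3 -> skip
r=89=1011001 popcount=4 -> skip
r=90=1011010 popcount=4 -> skip
Kept rows: 64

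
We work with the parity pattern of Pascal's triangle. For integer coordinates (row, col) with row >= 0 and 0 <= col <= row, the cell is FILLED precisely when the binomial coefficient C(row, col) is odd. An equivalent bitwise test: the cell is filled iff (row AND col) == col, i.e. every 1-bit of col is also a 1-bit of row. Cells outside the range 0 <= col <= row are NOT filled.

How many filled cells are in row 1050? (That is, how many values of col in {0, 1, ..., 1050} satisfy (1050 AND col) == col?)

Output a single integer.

Answer: 16

Derivation:
1050 in binary = 10000011010
popcount(1050) = number of 1-bits in 10000011010 = 4
A col c satisfies (1050 AND c) == c iff every set bit of c is also set in 1050; each of the 4 set bits of 1050 can independently be on or off in c.
count = 2^4 = 16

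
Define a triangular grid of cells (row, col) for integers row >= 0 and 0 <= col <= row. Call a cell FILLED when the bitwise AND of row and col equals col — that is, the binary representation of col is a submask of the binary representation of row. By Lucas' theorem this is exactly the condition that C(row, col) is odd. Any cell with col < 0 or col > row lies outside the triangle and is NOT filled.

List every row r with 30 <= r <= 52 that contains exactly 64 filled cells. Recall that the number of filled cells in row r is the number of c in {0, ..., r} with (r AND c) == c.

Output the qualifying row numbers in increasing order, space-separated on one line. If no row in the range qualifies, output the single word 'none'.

Answer: none

Derivation:
Row r has 2^popcount(r) filled cells, so we need popcount(r) = log2(64) = 6.
Scan r = 30..52 and keep those with exactly 6 one-bits:
r=30=11110 popcount=4 -> skip
r=31=11111 popcount=5 -> skip
r=32=100000 popcount=1 -> skip
r=33=100001 popcount=2 -> skip
r=34=100010 popcount=2 -> skip
r=35=100011 popcount=3 -> skip
r=36=100100 popcount=2 -> skip
r=37=100101 popcount=3 -> skip
r=38=100110 popcount=3 -> skip
r=39=100111 popcount=4 -> skip
r=40=101000 popcount=2 -> skip
r=41=101001 popcount=3 -> skip
r=42=101010 popcount=3 -> skip
r=43=101011 popcount=4 -> skip
r=44=101100 popcount=3 -> skip
r=45=101101 popcount=4 -> skip
r=46=101110 popcount=4 -> skip
r=47=101111 popcount=5 -> skip
r=48=110000 popcount=2 -> skip
r=49=110001 popcount=3 -> skip
r=50=110010 popcount=3 -> skip
r=51=110011 popcount=4 -> skip
r=52=110100 popcount=3 -> skip
Kept rows: none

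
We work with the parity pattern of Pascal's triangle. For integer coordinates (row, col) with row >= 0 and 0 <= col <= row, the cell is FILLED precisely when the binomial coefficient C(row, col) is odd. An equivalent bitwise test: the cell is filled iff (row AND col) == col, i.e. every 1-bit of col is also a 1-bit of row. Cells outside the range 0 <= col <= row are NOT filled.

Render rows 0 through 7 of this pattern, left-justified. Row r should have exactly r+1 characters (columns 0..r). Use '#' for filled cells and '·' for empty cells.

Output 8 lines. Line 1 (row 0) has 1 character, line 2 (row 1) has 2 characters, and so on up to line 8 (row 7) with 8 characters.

Answer: #
##
#·#
####
#···#
##··##
#·#·#·#
########

Derivation:
r0=0: #
r1=1: ##
r2=10: #·#
r3=11: ####
r4=100: #···#
r5=101: ##··##
r6=110: #·#·#·#
r7=111: ########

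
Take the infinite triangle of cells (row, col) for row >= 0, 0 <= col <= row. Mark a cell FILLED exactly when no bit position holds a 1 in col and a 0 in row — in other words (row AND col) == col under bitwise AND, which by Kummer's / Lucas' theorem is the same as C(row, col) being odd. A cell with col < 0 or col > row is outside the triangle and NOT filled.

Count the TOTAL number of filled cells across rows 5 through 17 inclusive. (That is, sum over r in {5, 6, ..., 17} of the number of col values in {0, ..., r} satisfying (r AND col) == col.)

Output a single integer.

r5=101 pc2: +4 =4
r6=110 pc2: +4 =8
r7=111 pc3: +8 =16
r8=1000 pc1: +2 =18
r9=1001 pc2: +4 =22
r10=1010 pc2: +4 =26
r11=1011 pc3: +8 =34
r12=1100 pc2: +4 =38
r13=1101 pc3: +8 =46
r14=1110 pc3: +8 =54
r15=1111 pc4: +16 =70
r16=10000 pc1: +2 =72
r17=10001 pc2: +4 =76

Answer: 76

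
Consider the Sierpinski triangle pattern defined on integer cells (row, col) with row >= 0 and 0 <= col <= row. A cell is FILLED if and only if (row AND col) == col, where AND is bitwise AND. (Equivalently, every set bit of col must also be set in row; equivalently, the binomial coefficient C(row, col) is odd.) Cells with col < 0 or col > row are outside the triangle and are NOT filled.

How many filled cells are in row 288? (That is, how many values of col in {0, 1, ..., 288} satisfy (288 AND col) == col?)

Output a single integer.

288 in binary = 100100000
popcount(288) = number of 1-bits in 100100000 = 2
A col c satisfies (288 AND c) == c iff every set bit of c is also set in 288; each of the 2 set bits of 288 can independently be on or off in c.
count = 2^2 = 4

Answer: 4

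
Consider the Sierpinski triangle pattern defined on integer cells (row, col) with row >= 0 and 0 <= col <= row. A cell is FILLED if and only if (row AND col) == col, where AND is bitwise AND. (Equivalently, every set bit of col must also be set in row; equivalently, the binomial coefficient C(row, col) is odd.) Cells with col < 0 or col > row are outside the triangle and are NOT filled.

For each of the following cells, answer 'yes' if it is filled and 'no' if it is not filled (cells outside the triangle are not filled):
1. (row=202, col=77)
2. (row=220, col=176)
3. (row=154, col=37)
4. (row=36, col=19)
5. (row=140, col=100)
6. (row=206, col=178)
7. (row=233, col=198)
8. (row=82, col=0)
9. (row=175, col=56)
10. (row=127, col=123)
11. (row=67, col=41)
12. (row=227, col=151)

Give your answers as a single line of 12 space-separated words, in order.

Answer: no no no no no no no yes no yes no no

Derivation:
(202,77): row=0b11001010, col=0b1001101, row AND col = 0b1001000 = 72; 72 != 77 -> empty
(220,176): row=0b11011100, col=0b10110000, row AND col = 0b10010000 = 144; 144 != 176 -> empty
(154,37): row=0b10011010, col=0b100101, row AND col = 0b0 = 0; 0 != 37 -> empty
(36,19): row=0b100100, col=0b10011, row AND col = 0b0 = 0; 0 != 19 -> empty
(140,100): row=0b10001100, col=0b1100100, row AND col = 0b100 = 4; 4 != 100 -> empty
(206,178): row=0b11001110, col=0b10110010, row AND col = 0b10000010 = 130; 130 != 178 -> empty
(233,198): row=0b11101001, col=0b11000110, row AND col = 0b11000000 = 192; 192 != 198 -> empty
(82,0): row=0b1010010, col=0b0, row AND col = 0b0 = 0; 0 == 0 -> filled
(175,56): row=0b10101111, col=0b111000, row AND col = 0b101000 = 40; 40 != 56 -> empty
(127,123): row=0b1111111, col=0b1111011, row AND col = 0b1111011 = 123; 123 == 123 -> filled
(67,41): row=0b1000011, col=0b101001, row AND col = 0b1 = 1; 1 != 41 -> empty
(227,151): row=0b11100011, col=0b10010111, row AND col = 0b10000011 = 131; 131 != 151 -> empty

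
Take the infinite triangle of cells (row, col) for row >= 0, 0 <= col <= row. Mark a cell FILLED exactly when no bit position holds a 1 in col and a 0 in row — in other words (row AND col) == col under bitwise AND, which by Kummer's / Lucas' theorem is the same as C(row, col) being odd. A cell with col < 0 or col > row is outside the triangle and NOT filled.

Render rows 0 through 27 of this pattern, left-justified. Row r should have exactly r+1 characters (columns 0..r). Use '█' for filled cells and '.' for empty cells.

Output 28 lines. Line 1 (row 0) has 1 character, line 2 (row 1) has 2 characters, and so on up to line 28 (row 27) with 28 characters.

Answer: █
██
█.█
████
█...█
██..██
█.█.█.█
████████
█.......█
██......██
█.█.....█.█
████....████
█...█...█...█
██..██..██..██
█.█.█.█.█.█.█.█
████████████████
█...............█
██..............██
█.█.............█.█
████............████
█...█...........█...█
██..██..........██..██
█.█.█.█.........█.█.█.█
████████........████████
█.......█.......█.......█
██......██......██......██
█.█.....█.█.....█.█.....█.█
████....████....████....████

Derivation:
r0=0: █
r1=1: ██
r2=10: █.█
r3=11: ████
r4=100: █...█
r5=101: ██..██
r6=110: █.█.█.█
r7=111: ████████
r8=1000: █.......█
r9=1001: ██......██
r10=1010: █.█.....█.█
r11=1011: ████....████
r12=1100: █...█...█...█
r13=1101: ██..██..██..██
r14=1110: █.█.█.█.█.█.█.█
r15=1111: ████████████████
r16=10000: █...............█
r17=10001: ██..............██
r18=10010: █.█.............█.█
r19=10011: ████............████
r20=10100: █...█...........█...█
r21=10101: ██..██..........██..██
r22=10110: █.█.█.█.........█.█.█.█
r23=10111: ████████........████████
r24=11000: █.......█.......█.......█
r25=11001: ██......██......██......██
r26=11010: █.█.....█.█.....█.█.....█.█
r27=11011: ████....████....████....████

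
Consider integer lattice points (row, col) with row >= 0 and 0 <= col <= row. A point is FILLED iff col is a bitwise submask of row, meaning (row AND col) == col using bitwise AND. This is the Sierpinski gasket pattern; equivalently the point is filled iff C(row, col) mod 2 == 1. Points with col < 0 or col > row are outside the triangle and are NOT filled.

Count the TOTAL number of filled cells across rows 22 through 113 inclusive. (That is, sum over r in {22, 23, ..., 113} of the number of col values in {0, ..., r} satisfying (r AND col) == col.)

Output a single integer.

r22=10110 pc3: +8 =8
r23=10111 pc4: +16 =24
r24=11000 pc2: +4 =28
r25=11001 pc3: +8 =36
r26=11010 pc3: +8 =44
r27=11011 pc4: +16 =60
r28=11100 pc3: +8 =68
r29=11101 pc4: +16 =84
r30=11110 pc4: +16 =100
r31=11111 pc5: +32 =132
r32=100000 pc1: +2 =134
r33=100001 pc2: +4 =138
r34=100010 pc2: +4 =142
r35=100011 pc3: +8 =150
r36=100100 pc2: +4 =154
r37=100101 pc3: +8 =162
r38=100110 pc3: +8 =170
r39=100111 pc4: +16 =186
r40=101000 pc2: +4 =190
r41=101001 pc3: +8 =198
r42=101010 pc3: +8 =206
r43=101011 pc4: +16 =222
r44=101100 pc3: +8 =230
r45=101101 pc4: +16 =246
r46=101110 pc4: +16 =262
r47=101111 pc5: +32 =294
r48=110000 pc2: +4 =298
r49=110001 pc3: +8 =306
r50=110010 pc3: +8 =314
r51=110011 pc4: +16 =330
r52=110100 pc3: +8 =338
r53=110101 pc4: +16 =354
r54=110110 pc4: +16 =370
r55=110111 pc5: +32 =402
r56=111000 pc3: +8 =410
r57=111001 pc4: +16 =426
r58=111010 pc4: +16 =442
r59=111011 pc5: +32 =474
r60=111100 pc4: +16 =490
r61=111101 pc5: +32 =522
r62=111110 pc5: +32 =554
r63=111111 pc6: +64 =618
r64=1000000 pc1: +2 =620
r65=1000001 pc2: +4 =624
r66=1000010 pc2: +4 =628
r67=1000011 pc3: +8 =636
r68=1000100 pc2: +4 =640
r69=1000101 pc3: +8 =648
r70=1000110 pc3: +8 =656
r71=1000111 pc4: +16 =672
r72=1001000 pc2: +4 =676
r73=1001001 pc3: +8 =684
r74=1001010 pc3: +8 =692
r75=1001011 pc4: +16 =708
r76=1001100 pc3: +8 =716
r77=1001101 pc4: +16 =732
r78=1001110 pc4: +16 =748
r79=1001111 pc5: +32 =780
r80=1010000 pc2: +4 =784
r81=1010001 pc3: +8 =792
r82=1010010 pc3: +8 =800
r83=1010011 pc4: +16 =816
r84=1010100 pc3: +8 =824
r85=1010101 pc4: +16 =840
r86=1010110 pc4: +16 =856
r87=1010111 pc5: +32 =888
r88=1011000 pc3: +8 =896
r89=1011001 pc4: +16 =912
r90=1011010 pc4: +16 =928
r91=1011011 pc5: +32 =960
r92=1011100 pc4: +16 =976
r93=1011101 pc5: +32 =1008
r94=1011110 pc5: +32 =1040
r95=1011111 pc6: +64 =1104
r96=1100000 pc2: +4 =1108
r97=1100001 pc3: +8 =1116
r98=1100010 pc3: +8 =1124
r99=1100011 pc4: +16 =1140
r100=1100100 pc3: +8 =1148
r101=1100101 pc4: +16 =1164
r102=1100110 pc4: +16 =1180
r103=1100111 pc5: +32 =1212
r104=1101000 pc3: +8 =1220
r105=1101001 pc4: +16 =1236
r106=1101010 pc4: +16 =1252
r107=1101011 pc5: +32 =1284
r108=1101100 pc4: +16 =1300
r109=1101101 pc5: +32 =1332
r110=1101110 pc5: +32 =1364
r111=1101111 pc6: +64 =1428
r112=1110000 pc3: +8 =1436
r113=1110001 pc4: +16 =1452

Answer: 1452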